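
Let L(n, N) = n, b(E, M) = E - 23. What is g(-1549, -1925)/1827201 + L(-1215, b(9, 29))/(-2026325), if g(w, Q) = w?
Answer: -183745642/740500613265 ≈ -0.00024814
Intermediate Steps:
b(E, M) = -23 + E
g(-1549, -1925)/1827201 + L(-1215, b(9, 29))/(-2026325) = -1549/1827201 - 1215/(-2026325) = -1549*1/1827201 - 1215*(-1/2026325) = -1549/1827201 + 243/405265 = -183745642/740500613265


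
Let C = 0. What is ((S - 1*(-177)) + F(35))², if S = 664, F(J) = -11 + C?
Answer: 688900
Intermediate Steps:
F(J) = -11 (F(J) = -11 + 0 = -11)
((S - 1*(-177)) + F(35))² = ((664 - 1*(-177)) - 11)² = ((664 + 177) - 11)² = (841 - 11)² = 830² = 688900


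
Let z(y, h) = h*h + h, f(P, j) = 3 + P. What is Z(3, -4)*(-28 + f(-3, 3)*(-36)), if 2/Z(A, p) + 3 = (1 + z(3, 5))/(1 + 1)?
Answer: -112/25 ≈ -4.4800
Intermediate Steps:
z(y, h) = h + h² (z(y, h) = h² + h = h + h²)
Z(A, p) = 4/25 (Z(A, p) = 2/(-3 + (1 + 5*(1 + 5))/(1 + 1)) = 2/(-3 + (1 + 5*6)/2) = 2/(-3 + (1 + 30)*(½)) = 2/(-3 + 31*(½)) = 2/(-3 + 31/2) = 2/(25/2) = 2*(2/25) = 4/25)
Z(3, -4)*(-28 + f(-3, 3)*(-36)) = 4*(-28 + (3 - 3)*(-36))/25 = 4*(-28 + 0*(-36))/25 = 4*(-28 + 0)/25 = (4/25)*(-28) = -112/25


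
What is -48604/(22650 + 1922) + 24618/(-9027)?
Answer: -86971817/18484287 ≈ -4.7052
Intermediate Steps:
-48604/(22650 + 1922) + 24618/(-9027) = -48604/24572 + 24618*(-1/9027) = -48604*1/24572 - 8206/3009 = -12151/6143 - 8206/3009 = -86971817/18484287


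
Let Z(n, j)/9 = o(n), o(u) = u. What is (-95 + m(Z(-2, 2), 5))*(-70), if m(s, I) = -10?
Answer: 7350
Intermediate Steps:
Z(n, j) = 9*n
(-95 + m(Z(-2, 2), 5))*(-70) = (-95 - 10)*(-70) = -105*(-70) = 7350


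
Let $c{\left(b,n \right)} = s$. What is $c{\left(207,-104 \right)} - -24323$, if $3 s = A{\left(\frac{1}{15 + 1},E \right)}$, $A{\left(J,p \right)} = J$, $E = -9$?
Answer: $\frac{1167505}{48} \approx 24323.0$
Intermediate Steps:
$s = \frac{1}{48}$ ($s = \frac{1}{3 \left(15 + 1\right)} = \frac{1}{3 \cdot 16} = \frac{1}{3} \cdot \frac{1}{16} = \frac{1}{48} \approx 0.020833$)
$c{\left(b,n \right)} = \frac{1}{48}$
$c{\left(207,-104 \right)} - -24323 = \frac{1}{48} - -24323 = \frac{1}{48} + 24323 = \frac{1167505}{48}$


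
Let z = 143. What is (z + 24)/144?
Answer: 167/144 ≈ 1.1597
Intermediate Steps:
(z + 24)/144 = (143 + 24)/144 = (1/144)*167 = 167/144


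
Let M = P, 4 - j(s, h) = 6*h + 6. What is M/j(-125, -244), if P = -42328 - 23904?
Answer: -1948/43 ≈ -45.302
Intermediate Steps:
P = -66232
j(s, h) = -2 - 6*h (j(s, h) = 4 - (6*h + 6) = 4 - (6 + 6*h) = 4 + (-6 - 6*h) = -2 - 6*h)
M = -66232
M/j(-125, -244) = -66232/(-2 - 6*(-244)) = -66232/(-2 + 1464) = -66232/1462 = -66232*1/1462 = -1948/43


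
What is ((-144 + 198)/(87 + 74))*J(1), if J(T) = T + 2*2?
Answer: 270/161 ≈ 1.6770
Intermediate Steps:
J(T) = 4 + T (J(T) = T + 4 = 4 + T)
((-144 + 198)/(87 + 74))*J(1) = ((-144 + 198)/(87 + 74))*(4 + 1) = (54/161)*5 = 270/161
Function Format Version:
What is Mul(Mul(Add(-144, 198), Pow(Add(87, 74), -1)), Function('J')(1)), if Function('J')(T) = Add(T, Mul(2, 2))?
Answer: Rational(270, 161) ≈ 1.6770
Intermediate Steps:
Function('J')(T) = Add(4, T) (Function('J')(T) = Add(T, 4) = Add(4, T))
Mul(Mul(Add(-144, 198), Pow(Add(87, 74), -1)), Function('J')(1)) = Mul(Mul(Add(-144, 198), Pow(Add(87, 74), -1)), Add(4, 1)) = Mul(Mul(54, Pow(161, -1)), 5) = Mul(Mul(54, Rational(1, 161)), 5) = Mul(Rational(54, 161), 5) = Rational(270, 161)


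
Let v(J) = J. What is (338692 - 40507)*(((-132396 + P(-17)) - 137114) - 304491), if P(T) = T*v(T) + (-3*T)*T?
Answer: -171330839115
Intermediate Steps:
P(T) = -2*T² (P(T) = T*T + (-3*T)*T = T² - 3*T² = -2*T²)
(338692 - 40507)*(((-132396 + P(-17)) - 137114) - 304491) = (338692 - 40507)*(((-132396 - 2*(-17)²) - 137114) - 304491) = 298185*(((-132396 - 2*289) - 137114) - 304491) = 298185*(((-132396 - 578) - 137114) - 304491) = 298185*((-132974 - 137114) - 304491) = 298185*(-270088 - 304491) = 298185*(-574579) = -171330839115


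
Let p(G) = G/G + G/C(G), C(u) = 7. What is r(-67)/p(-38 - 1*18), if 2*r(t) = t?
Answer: 67/14 ≈ 4.7857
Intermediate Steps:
r(t) = t/2
p(G) = 1 + G/7 (p(G) = G/G + G/7 = 1 + G*(1/7) = 1 + G/7)
r(-67)/p(-38 - 1*18) = ((1/2)*(-67))/(1 + (-38 - 1*18)/7) = -67/(2*(1 + (-38 - 18)/7)) = -67/(2*(1 + (1/7)*(-56))) = -67/(2*(1 - 8)) = -67/2/(-7) = -67/2*(-1/7) = 67/14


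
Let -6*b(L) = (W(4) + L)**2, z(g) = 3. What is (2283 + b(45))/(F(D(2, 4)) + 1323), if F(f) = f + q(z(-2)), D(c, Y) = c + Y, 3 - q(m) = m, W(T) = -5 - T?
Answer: 689/443 ≈ 1.5553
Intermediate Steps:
q(m) = 3 - m
D(c, Y) = Y + c
F(f) = f (F(f) = f + (3 - 1*3) = f + (3 - 3) = f + 0 = f)
b(L) = -(-9 + L)**2/6 (b(L) = -((-5 - 1*4) + L)**2/6 = -((-5 - 4) + L)**2/6 = -(-9 + L)**2/6)
(2283 + b(45))/(F(D(2, 4)) + 1323) = (2283 - (-9 + 45)**2/6)/((4 + 2) + 1323) = (2283 - 1/6*36**2)/(6 + 1323) = (2283 - 1/6*1296)/1329 = (2283 - 216)*(1/1329) = 2067*(1/1329) = 689/443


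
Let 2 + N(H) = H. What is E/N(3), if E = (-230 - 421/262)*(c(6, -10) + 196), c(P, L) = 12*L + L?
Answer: -2002473/131 ≈ -15286.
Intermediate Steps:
c(P, L) = 13*L
N(H) = -2 + H
E = -2002473/131 (E = (-230 - 421/262)*(13*(-10) + 196) = (-230 - 421*1/262)*(-130 + 196) = (-230 - 421/262)*66 = -60681/262*66 = -2002473/131 ≈ -15286.)
E/N(3) = -2002473/(131*(-2 + 3)) = -2002473/131/1 = -2002473/131*1 = -2002473/131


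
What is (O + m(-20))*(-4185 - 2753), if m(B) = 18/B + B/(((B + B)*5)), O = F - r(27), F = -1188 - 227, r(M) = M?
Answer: 50050732/5 ≈ 1.0010e+7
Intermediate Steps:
F = -1415
O = -1442 (O = -1415 - 1*27 = -1415 - 27 = -1442)
m(B) = ⅒ + 18/B (m(B) = 18/B + B/(((2*B)*5)) = 18/B + B/((10*B)) = 18/B + B*(1/(10*B)) = 18/B + ⅒ = ⅒ + 18/B)
(O + m(-20))*(-4185 - 2753) = (-1442 + (⅒)*(180 - 20)/(-20))*(-4185 - 2753) = (-1442 + (⅒)*(-1/20)*160)*(-6938) = (-1442 - ⅘)*(-6938) = -7214/5*(-6938) = 50050732/5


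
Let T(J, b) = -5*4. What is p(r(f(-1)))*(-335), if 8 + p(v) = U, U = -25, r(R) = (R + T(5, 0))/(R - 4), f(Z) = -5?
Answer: 11055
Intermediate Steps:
T(J, b) = -20
r(R) = (-20 + R)/(-4 + R) (r(R) = (R - 20)/(R - 4) = (-20 + R)/(-4 + R))
p(v) = -33 (p(v) = -8 - 25 = -33)
p(r(f(-1)))*(-335) = -33*(-335) = 11055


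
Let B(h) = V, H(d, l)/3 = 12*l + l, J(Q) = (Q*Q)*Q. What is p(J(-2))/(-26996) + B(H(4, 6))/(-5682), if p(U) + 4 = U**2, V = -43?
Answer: 204977/38347818 ≈ 0.0053452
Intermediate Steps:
J(Q) = Q**3 (J(Q) = Q**2*Q = Q**3)
p(U) = -4 + U**2
H(d, l) = 39*l (H(d, l) = 3*(12*l + l) = 3*(13*l) = 39*l)
B(h) = -43
p(J(-2))/(-26996) + B(H(4, 6))/(-5682) = (-4 + ((-2)**3)**2)/(-26996) - 43/(-5682) = (-4 + (-8)**2)*(-1/26996) - 43*(-1/5682) = (-4 + 64)*(-1/26996) + 43/5682 = 60*(-1/26996) + 43/5682 = -15/6749 + 43/5682 = 204977/38347818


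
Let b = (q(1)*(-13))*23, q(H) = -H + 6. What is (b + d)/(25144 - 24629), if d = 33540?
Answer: 6409/103 ≈ 62.223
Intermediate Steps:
q(H) = 6 - H
b = -1495 (b = ((6 - 1*1)*(-13))*23 = ((6 - 1)*(-13))*23 = (5*(-13))*23 = -65*23 = -1495)
(b + d)/(25144 - 24629) = (-1495 + 33540)/(25144 - 24629) = 32045/515 = 32045*(1/515) = 6409/103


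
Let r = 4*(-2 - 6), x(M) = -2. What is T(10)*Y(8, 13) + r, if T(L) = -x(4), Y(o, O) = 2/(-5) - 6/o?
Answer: -343/10 ≈ -34.300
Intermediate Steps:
Y(o, O) = -⅖ - 6/o (Y(o, O) = 2*(-⅕) - 6/o = -⅖ - 6/o)
r = -32 (r = 4*(-8) = -32)
T(L) = 2 (T(L) = -1*(-2) = 2)
T(10)*Y(8, 13) + r = 2*(-⅖ - 6/8) - 32 = 2*(-⅖ - 6*⅛) - 32 = 2*(-⅖ - ¾) - 32 = 2*(-23/20) - 32 = -23/10 - 32 = -343/10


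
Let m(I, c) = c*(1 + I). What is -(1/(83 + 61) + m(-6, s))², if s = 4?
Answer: -8288641/20736 ≈ -399.72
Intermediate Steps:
-(1/(83 + 61) + m(-6, s))² = -(1/(83 + 61) + 4*(1 - 6))² = -(1/144 + 4*(-5))² = -(1/144 - 20)² = -(-2879/144)² = -1*8288641/20736 = -8288641/20736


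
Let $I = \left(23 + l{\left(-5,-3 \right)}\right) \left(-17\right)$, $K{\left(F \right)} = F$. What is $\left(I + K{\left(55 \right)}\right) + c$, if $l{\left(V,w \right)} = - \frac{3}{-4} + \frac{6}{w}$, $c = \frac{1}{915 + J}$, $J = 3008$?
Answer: $- \frac{4939053}{15692} \approx -314.75$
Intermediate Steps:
$c = \frac{1}{3923}$ ($c = \frac{1}{915 + 3008} = \frac{1}{3923} \approx 0.00025491$)
$l{\left(V,w \right)} = \frac{3}{4} + \frac{6}{w}$ ($l{\left(V,w \right)} = \left(-3\right) \left(- \frac{1}{4}\right) + \frac{6}{w} = \frac{3}{4} + \frac{6}{w}$)
$I = - \frac{1479}{4}$ ($I = \left(23 + \left(\frac{3}{4} + \frac{6}{-3}\right)\right) \left(-17\right) = \left(23 + \left(\frac{3}{4} + 6 \left(- \frac{1}{3}\right)\right)\right) \left(-17\right) = \left(23 + \left(\frac{3}{4} - 2\right)\right) \left(-17\right) = \left(23 - \frac{5}{4}\right) \left(-17\right) = \frac{87}{4} \left(-17\right) = - \frac{1479}{4} \approx -369.75$)
$\left(I + K{\left(55 \right)}\right) + c = \left(- \frac{1479}{4} + 55\right) + \frac{1}{3923} = - \frac{1259}{4} + \frac{1}{3923} = - \frac{4939053}{15692}$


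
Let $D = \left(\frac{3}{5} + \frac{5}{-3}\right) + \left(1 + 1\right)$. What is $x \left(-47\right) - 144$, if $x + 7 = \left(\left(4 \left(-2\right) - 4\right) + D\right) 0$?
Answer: $185$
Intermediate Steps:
$D = \frac{14}{15}$ ($D = \left(3 \cdot \frac{1}{5} + 5 \left(- \frac{1}{3}\right)\right) + 2 = \left(\frac{3}{5} - \frac{5}{3}\right) + 2 = - \frac{16}{15} + 2 = \frac{14}{15} \approx 0.93333$)
$x = -7$ ($x = -7 + \left(\left(4 \left(-2\right) - 4\right) + \frac{14}{15}\right) 0 = -7 + \left(\left(-8 - 4\right) + \frac{14}{15}\right) 0 = -7 + \left(-12 + \frac{14}{15}\right) 0 = -7 - 0 = -7 + 0 = -7$)
$x \left(-47\right) - 144 = \left(-7\right) \left(-47\right) - 144 = 329 - 144 = 185$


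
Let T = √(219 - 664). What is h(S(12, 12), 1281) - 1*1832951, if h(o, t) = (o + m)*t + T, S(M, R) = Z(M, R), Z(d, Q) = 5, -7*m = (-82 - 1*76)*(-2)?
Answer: -1884374 + I*√445 ≈ -1.8844e+6 + 21.095*I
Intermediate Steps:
m = -316/7 (m = -(-82 - 1*76)*(-2)/7 = -(-82 - 76)*(-2)/7 = -(-158)*(-2)/7 = -⅐*316 = -316/7 ≈ -45.143)
S(M, R) = 5
T = I*√445 (T = √(-445) = I*√445 ≈ 21.095*I)
h(o, t) = I*√445 + t*(-316/7 + o) (h(o, t) = (o - 316/7)*t + I*√445 = (-316/7 + o)*t + I*√445 = t*(-316/7 + o) + I*√445 = I*√445 + t*(-316/7 + o))
h(S(12, 12), 1281) - 1*1832951 = (-316/7*1281 + I*√445 + 5*1281) - 1*1832951 = (-57828 + I*√445 + 6405) - 1832951 = (-51423 + I*√445) - 1832951 = -1884374 + I*√445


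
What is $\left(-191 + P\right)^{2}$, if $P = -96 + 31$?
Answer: $65536$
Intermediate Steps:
$P = -65$
$\left(-191 + P\right)^{2} = \left(-191 - 65\right)^{2} = \left(-256\right)^{2} = 65536$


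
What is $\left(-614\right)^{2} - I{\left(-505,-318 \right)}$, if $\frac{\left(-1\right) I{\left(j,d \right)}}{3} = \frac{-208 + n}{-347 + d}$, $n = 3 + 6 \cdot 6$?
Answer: $\frac{250702847}{665} \approx 3.77 \cdot 10^{5}$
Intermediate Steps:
$n = 39$ ($n = 3 + 36 = 39$)
$I{\left(j,d \right)} = \frac{507}{-347 + d}$ ($I{\left(j,d \right)} = - 3 \frac{-208 + 39}{-347 + d} = - 3 \left(- \frac{169}{-347 + d}\right) = \frac{507}{-347 + d}$)
$\left(-614\right)^{2} - I{\left(-505,-318 \right)} = \left(-614\right)^{2} - \frac{507}{-347 - 318} = 376996 - \frac{507}{-665} = 376996 - 507 \left(- \frac{1}{665}\right) = 376996 - - \frac{507}{665} = 376996 + \frac{507}{665} = \frac{250702847}{665}$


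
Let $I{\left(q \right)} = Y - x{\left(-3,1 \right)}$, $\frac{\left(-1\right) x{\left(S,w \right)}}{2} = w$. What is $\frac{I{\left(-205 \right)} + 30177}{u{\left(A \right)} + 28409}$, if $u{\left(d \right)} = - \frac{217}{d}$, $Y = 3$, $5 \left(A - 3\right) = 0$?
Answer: $\frac{45273}{42505} \approx 1.0651$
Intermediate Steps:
$A = 3$ ($A = 3 + \frac{1}{5} \cdot 0 = 3 + 0 = 3$)
$x{\left(S,w \right)} = - 2 w$
$I{\left(q \right)} = 5$ ($I{\left(q \right)} = 3 - \left(-2\right) 1 = 3 - -2 = 3 + 2 = 5$)
$\frac{I{\left(-205 \right)} + 30177}{u{\left(A \right)} + 28409} = \frac{5 + 30177}{- \frac{217}{3} + 28409} = \frac{30182}{\left(-217\right) \frac{1}{3} + 28409} = \frac{30182}{- \frac{217}{3} + 28409} = \frac{30182}{\frac{85010}{3}} = 30182 \cdot \frac{3}{85010} = \frac{45273}{42505}$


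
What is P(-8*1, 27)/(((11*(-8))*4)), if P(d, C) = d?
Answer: 1/44 ≈ 0.022727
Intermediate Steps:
P(-8*1, 27)/(((11*(-8))*4)) = (-8*1)/(((11*(-8))*4)) = -8/((-88*4)) = -8/(-352) = -8*(-1/352) = 1/44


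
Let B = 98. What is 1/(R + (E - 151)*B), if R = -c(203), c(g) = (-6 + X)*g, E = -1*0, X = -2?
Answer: -1/13174 ≈ -7.5907e-5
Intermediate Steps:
E = 0
c(g) = -8*g (c(g) = (-6 - 2)*g = -8*g)
R = 1624 (R = -(-8)*203 = -1*(-1624) = 1624)
1/(R + (E - 151)*B) = 1/(1624 + (0 - 151)*98) = 1/(1624 - 151*98) = 1/(1624 - 14798) = 1/(-13174) = -1/13174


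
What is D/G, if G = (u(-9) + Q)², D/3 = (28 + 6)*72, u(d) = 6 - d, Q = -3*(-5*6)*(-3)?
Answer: 48/425 ≈ 0.11294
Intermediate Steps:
Q = -270 (Q = -(-90)*(-3) = -3*90 = -270)
D = 7344 (D = 3*((28 + 6)*72) = 3*(34*72) = 3*2448 = 7344)
G = 65025 (G = ((6 - 1*(-9)) - 270)² = ((6 + 9) - 270)² = (15 - 270)² = (-255)² = 65025)
D/G = 7344/65025 = 7344*(1/65025) = 48/425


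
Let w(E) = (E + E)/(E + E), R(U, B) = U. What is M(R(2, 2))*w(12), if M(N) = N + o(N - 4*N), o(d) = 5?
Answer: 7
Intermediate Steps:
M(N) = 5 + N (M(N) = N + 5 = 5 + N)
w(E) = 1 (w(E) = (2*E)/((2*E)) = (2*E)*(1/(2*E)) = 1)
M(R(2, 2))*w(12) = (5 + 2)*1 = 7*1 = 7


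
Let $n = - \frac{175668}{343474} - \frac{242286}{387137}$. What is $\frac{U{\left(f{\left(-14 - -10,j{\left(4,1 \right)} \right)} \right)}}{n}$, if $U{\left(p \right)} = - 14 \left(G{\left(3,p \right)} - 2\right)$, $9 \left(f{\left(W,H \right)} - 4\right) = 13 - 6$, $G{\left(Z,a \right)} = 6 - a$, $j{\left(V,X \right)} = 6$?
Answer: $- \frac{3257801601481}{340259679180} \approx -9.5745$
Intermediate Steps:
$n = - \frac{75613262040}{66485746969}$ ($n = \left(-175668\right) \frac{1}{343474} - \frac{242286}{387137} = - \frac{87834}{171737} - \frac{242286}{387137} = - \frac{75613262040}{66485746969} \approx -1.1373$)
$f{\left(W,H \right)} = \frac{43}{9}$ ($f{\left(W,H \right)} = 4 + \frac{13 - 6}{9} = 4 + \frac{1}{9} \cdot 7 = 4 + \frac{7}{9} = \frac{43}{9}$)
$U{\left(p \right)} = -56 + 14 p$ ($U{\left(p \right)} = - 14 \left(\left(6 - p\right) - 2\right) = - 14 \left(4 - p\right) = -56 + 14 p$)
$\frac{U{\left(f{\left(-14 - -10,j{\left(4,1 \right)} \right)} \right)}}{n} = \frac{-56 + 14 \cdot \frac{43}{9}}{- \frac{75613262040}{66485746969}} = \left(-56 + \frac{602}{9}\right) \left(- \frac{66485746969}{75613262040}\right) = \frac{98}{9} \left(- \frac{66485746969}{75613262040}\right) = - \frac{3257801601481}{340259679180}$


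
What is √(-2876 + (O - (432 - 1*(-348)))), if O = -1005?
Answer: I*√4661 ≈ 68.271*I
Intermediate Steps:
√(-2876 + (O - (432 - 1*(-348)))) = √(-2876 + (-1005 - (432 - 1*(-348)))) = √(-2876 + (-1005 - (432 + 348))) = √(-2876 + (-1005 - 1*780)) = √(-2876 + (-1005 - 780)) = √(-2876 - 1785) = √(-4661) = I*√4661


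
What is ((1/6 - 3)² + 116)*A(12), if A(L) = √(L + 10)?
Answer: 4465*√22/36 ≈ 581.74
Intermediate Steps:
A(L) = √(10 + L)
((1/6 - 3)² + 116)*A(12) = ((1/6 - 3)² + 116)*√(10 + 12) = ((⅙ - 3)² + 116)*√22 = ((-17/6)² + 116)*√22 = (289/36 + 116)*√22 = 4465*√22/36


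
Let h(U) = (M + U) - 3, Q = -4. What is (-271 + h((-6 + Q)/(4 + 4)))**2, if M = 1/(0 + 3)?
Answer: 10883401/144 ≈ 75579.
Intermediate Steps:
M = 1/3 ≈ 0.33333
h(U) = -8/3 + U (h(U) = (1/3 + U) - 3 = -8/3 + U)
(-271 + h((-6 + Q)/(4 + 4)))**2 = (-271 + (-8/3 + (-6 - 4)/(4 + 4)))**2 = (-271 + (-8/3 - 10/8))**2 = (-271 + (-8/3 - 10*1/8))**2 = (-271 + (-8/3 - 5/4))**2 = (-271 - 47/12)**2 = (-3299/12)**2 = 10883401/144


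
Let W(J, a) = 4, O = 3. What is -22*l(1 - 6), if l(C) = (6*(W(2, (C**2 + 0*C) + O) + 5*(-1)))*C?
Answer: -660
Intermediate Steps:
l(C) = -6*C (l(C) = (6*(4 + 5*(-1)))*C = (6*(4 - 5))*C = (6*(-1))*C = -6*C)
-22*l(1 - 6) = -(-132)*(1 - 6) = -(-132)*(-5) = -22*30 = -660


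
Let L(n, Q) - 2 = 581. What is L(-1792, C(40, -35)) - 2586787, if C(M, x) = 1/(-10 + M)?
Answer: -2586204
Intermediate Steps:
L(n, Q) = 583 (L(n, Q) = 2 + 581 = 583)
L(-1792, C(40, -35)) - 2586787 = 583 - 2586787 = -2586204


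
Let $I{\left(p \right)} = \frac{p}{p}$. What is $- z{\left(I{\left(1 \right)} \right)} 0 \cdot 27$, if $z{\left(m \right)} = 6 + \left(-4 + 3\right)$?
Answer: $0$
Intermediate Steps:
$I{\left(p \right)} = 1$
$z{\left(m \right)} = 5$ ($z{\left(m \right)} = 6 - 1 = 5$)
$- z{\left(I{\left(1 \right)} \right)} 0 \cdot 27 = - 5 \cdot 0 \cdot 27 = - 0 \cdot 27 = \left(-1\right) 0 = 0$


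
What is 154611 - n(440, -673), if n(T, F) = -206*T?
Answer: 245251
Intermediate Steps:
154611 - n(440, -673) = 154611 - (-206)*440 = 154611 - 1*(-90640) = 154611 + 90640 = 245251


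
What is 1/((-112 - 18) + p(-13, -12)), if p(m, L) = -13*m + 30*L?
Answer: -1/321 ≈ -0.0031153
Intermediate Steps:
1/((-112 - 18) + p(-13, -12)) = 1/((-112 - 18) + (-13*(-13) + 30*(-12))) = 1/(-130 + (169 - 360)) = 1/(-130 - 191) = 1/(-321) = -1/321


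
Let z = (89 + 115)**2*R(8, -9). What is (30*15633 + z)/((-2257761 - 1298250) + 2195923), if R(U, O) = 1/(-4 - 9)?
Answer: -3027627/8840572 ≈ -0.34247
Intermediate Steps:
R(U, O) = -1/13 (R(U, O) = 1/(-13) = -1/13)
z = -41616/13 (z = (89 + 115)**2*(-1/13) = 204**2*(-1/13) = 41616*(-1/13) = -41616/13 ≈ -3201.2)
(30*15633 + z)/((-2257761 - 1298250) + 2195923) = (30*15633 - 41616/13)/((-2257761 - 1298250) + 2195923) = (468990 - 41616/13)/(-3556011 + 2195923) = (6055254/13)/(-1360088) = (6055254/13)*(-1/1360088) = -3027627/8840572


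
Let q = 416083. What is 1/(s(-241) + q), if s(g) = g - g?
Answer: 1/416083 ≈ 2.4034e-6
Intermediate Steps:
s(g) = 0
1/(s(-241) + q) = 1/(0 + 416083) = 1/416083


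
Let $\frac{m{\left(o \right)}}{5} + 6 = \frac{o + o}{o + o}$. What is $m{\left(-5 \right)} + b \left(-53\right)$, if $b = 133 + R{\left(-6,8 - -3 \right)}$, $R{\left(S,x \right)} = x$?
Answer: $-7657$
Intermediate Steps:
$b = 144$ ($b = 133 + \left(8 - -3\right) = 133 + \left(8 + 3\right) = 133 + 11 = 144$)
$m{\left(o \right)} = -25$ ($m{\left(o \right)} = -30 + 5 \frac{o + o}{o + o} = -30 + 5 \frac{2 o}{2 o} = -30 + 5 \cdot 2 o \frac{1}{2 o} = -30 + 5 \cdot 1 = -30 + 5 = -25$)
$m{\left(-5 \right)} + b \left(-53\right) = -25 + 144 \left(-53\right) = -25 - 7632 = -7657$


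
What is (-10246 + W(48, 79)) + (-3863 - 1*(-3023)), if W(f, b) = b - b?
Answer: -11086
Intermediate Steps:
W(f, b) = 0
(-10246 + W(48, 79)) + (-3863 - 1*(-3023)) = (-10246 + 0) + (-3863 - 1*(-3023)) = -10246 + (-3863 + 3023) = -10246 - 840 = -11086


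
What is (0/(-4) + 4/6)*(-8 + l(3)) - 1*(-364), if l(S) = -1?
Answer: 358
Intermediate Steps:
(0/(-4) + 4/6)*(-8 + l(3)) - 1*(-364) = (0/(-4) + 4/6)*(-8 - 1) - 1*(-364) = (0*(-¼) + 4*(⅙))*(-9) + 364 = (0 + ⅔)*(-9) + 364 = (⅔)*(-9) + 364 = -6 + 364 = 358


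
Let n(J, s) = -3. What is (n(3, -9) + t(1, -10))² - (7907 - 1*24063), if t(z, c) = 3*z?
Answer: 16156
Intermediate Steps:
(n(3, -9) + t(1, -10))² - (7907 - 1*24063) = (-3 + 3*1)² - (7907 - 1*24063) = (-3 + 3)² - (7907 - 24063) = 0² - 1*(-16156) = 0 + 16156 = 16156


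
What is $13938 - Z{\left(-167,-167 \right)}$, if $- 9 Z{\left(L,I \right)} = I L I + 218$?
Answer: $- \frac{1510601}{3} \approx -5.0353 \cdot 10^{5}$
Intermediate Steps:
$Z{\left(L,I \right)} = - \frac{218}{9} - \frac{L I^{2}}{9}$ ($Z{\left(L,I \right)} = - \frac{I L I + 218}{9} = - \frac{L I^{2} + 218}{9} = - \frac{218 + L I^{2}}{9} = - \frac{218}{9} - \frac{L I^{2}}{9}$)
$13938 - Z{\left(-167,-167 \right)} = 13938 - \left(- \frac{218}{9} - - \frac{167 \left(-167\right)^{2}}{9}\right) = 13938 - \left(- \frac{218}{9} - \left(- \frac{167}{9}\right) 27889\right) = 13938 - \left(- \frac{218}{9} + \frac{4657463}{9}\right) = 13938 - \frac{1552415}{3} = - \frac{1510601}{3}$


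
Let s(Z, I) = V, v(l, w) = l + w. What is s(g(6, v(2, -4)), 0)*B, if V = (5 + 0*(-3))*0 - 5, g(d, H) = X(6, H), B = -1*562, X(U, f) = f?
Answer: 2810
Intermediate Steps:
B = -562
g(d, H) = H
V = -5 (V = (5 + 0)*0 - 5 = 5*0 - 5 = 0 - 5 = -5)
s(Z, I) = -5
s(g(6, v(2, -4)), 0)*B = -5*(-562) = 2810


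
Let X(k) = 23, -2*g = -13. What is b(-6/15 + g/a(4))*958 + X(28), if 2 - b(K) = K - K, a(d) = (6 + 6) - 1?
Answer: 1939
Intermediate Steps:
g = 13/2 (g = -½*(-13) = 13/2 ≈ 6.5000)
a(d) = 11 (a(d) = 12 - 1 = 11)
b(K) = 2 (b(K) = 2 - (K - K) = 2 - 1*0 = 2 + 0 = 2)
b(-6/15 + g/a(4))*958 + X(28) = 2*958 + 23 = 1916 + 23 = 1939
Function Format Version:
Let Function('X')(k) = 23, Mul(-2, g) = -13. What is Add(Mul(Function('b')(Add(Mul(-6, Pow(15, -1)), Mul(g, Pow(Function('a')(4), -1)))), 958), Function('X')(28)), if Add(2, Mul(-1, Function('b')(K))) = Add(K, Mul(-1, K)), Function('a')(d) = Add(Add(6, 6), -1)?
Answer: 1939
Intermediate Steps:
g = Rational(13, 2) (g = Mul(Rational(-1, 2), -13) = Rational(13, 2) ≈ 6.5000)
Function('a')(d) = 11 (Function('a')(d) = Add(12, -1) = 11)
Function('b')(K) = 2 (Function('b')(K) = Add(2, Mul(-1, Add(K, Mul(-1, K)))) = Add(2, Mul(-1, 0)) = Add(2, 0) = 2)
Add(Mul(Function('b')(Add(Mul(-6, Pow(15, -1)), Mul(g, Pow(Function('a')(4), -1)))), 958), Function('X')(28)) = Add(Mul(2, 958), 23) = Add(1916, 23) = 1939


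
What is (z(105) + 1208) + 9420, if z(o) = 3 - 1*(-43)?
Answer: 10674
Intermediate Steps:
z(o) = 46 (z(o) = 3 + 43 = 46)
(z(105) + 1208) + 9420 = (46 + 1208) + 9420 = 1254 + 9420 = 10674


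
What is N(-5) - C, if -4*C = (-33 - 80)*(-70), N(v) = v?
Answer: 3945/2 ≈ 1972.5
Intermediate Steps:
C = -3955/2 (C = -(-33 - 80)*(-70)/4 = -(-113)*(-70)/4 = -1/4*7910 = -3955/2 ≈ -1977.5)
N(-5) - C = -5 - 1*(-3955/2) = -5 + 3955/2 = 3945/2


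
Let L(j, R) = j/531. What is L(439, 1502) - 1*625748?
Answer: -332271749/531 ≈ -6.2575e+5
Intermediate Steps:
L(j, R) = j/531 (L(j, R) = j*(1/531) = j/531)
L(439, 1502) - 1*625748 = (1/531)*439 - 1*625748 = 439/531 - 625748 = -332271749/531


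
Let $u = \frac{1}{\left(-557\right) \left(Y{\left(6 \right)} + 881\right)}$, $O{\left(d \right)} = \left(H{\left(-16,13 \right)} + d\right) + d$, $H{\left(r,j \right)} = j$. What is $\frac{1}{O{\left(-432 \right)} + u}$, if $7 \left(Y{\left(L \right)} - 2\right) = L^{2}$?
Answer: $- \frac{3462869}{2946901526} \approx -0.0011751$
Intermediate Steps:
$Y{\left(L \right)} = 2 + \frac{L^{2}}{7}$
$O{\left(d \right)} = 13 + 2 d$ ($O{\left(d \right)} = \left(13 + d\right) + d = 13 + 2 d$)
$u = - \frac{7}{3462869}$ ($u = \frac{1}{\left(-557\right) \left(\left(2 + \frac{6^{2}}{7}\right) + 881\right)} = \frac{1}{\left(-557\right) \left(\left(2 + \frac{1}{7} \cdot 36\right) + 881\right)} = \frac{1}{\left(-557\right) \left(\left(2 + \frac{36}{7}\right) + 881\right)} = \frac{1}{\left(-557\right) \left(\frac{50}{7} + 881\right)} = \frac{1}{\left(-557\right) \frac{6217}{7}} = \frac{1}{- \frac{3462869}{7}} = - \frac{7}{3462869} \approx -2.0214 \cdot 10^{-6}$)
$\frac{1}{O{\left(-432 \right)} + u} = \frac{1}{\left(13 + 2 \left(-432\right)\right) - \frac{7}{3462869}} = \frac{1}{\left(13 - 864\right) - \frac{7}{3462869}} = \frac{1}{-851 - \frac{7}{3462869}} = \frac{1}{- \frac{2946901526}{3462869}} = - \frac{3462869}{2946901526}$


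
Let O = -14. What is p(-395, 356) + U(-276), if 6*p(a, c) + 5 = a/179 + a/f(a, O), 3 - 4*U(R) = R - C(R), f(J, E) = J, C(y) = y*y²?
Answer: -11290049711/2148 ≈ -5.2561e+6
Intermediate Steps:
C(y) = y³
U(R) = ¾ - R/4 + R³/4 (U(R) = ¾ - (R - R³)/4 = ¾ + (-R/4 + R³/4) = ¾ - R/4 + R³/4)
p(a, c) = -⅔ + a/1074 (p(a, c) = -⅚ + (a/179 + a/a)/6 = -⅚ + (a*(1/179) + 1)/6 = -⅚ + (a/179 + 1)/6 = -⅚ + (1 + a/179)/6 = -⅚ + (⅙ + a/1074) = -⅔ + a/1074)
p(-395, 356) + U(-276) = (-⅔ + (1/1074)*(-395)) + (¾ - ¼*(-276) + (¼)*(-276)³) = (-⅔ - 395/1074) + (¾ + 69 + (¼)*(-21024576)) = -1111/1074 + (¾ + 69 - 5256144) = -1111/1074 - 21024297/4 = -11290049711/2148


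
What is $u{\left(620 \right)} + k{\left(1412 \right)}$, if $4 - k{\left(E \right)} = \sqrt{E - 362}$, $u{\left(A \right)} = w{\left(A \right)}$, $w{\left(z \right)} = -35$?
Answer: $-31 - 5 \sqrt{42} \approx -63.404$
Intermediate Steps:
$u{\left(A \right)} = -35$
$k{\left(E \right)} = 4 - \sqrt{-362 + E}$ ($k{\left(E \right)} = 4 - \sqrt{E - 362} = 4 - \sqrt{-362 + E}$)
$u{\left(620 \right)} + k{\left(1412 \right)} = -35 + \left(4 - \sqrt{-362 + 1412}\right) = -35 + \left(4 - \sqrt{1050}\right) = -35 + \left(4 - 5 \sqrt{42}\right) = -31 - 5 \sqrt{42}$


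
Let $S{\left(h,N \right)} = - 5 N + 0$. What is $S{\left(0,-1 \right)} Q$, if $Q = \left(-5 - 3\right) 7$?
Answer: $-280$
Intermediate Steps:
$S{\left(h,N \right)} = - 5 N$
$Q = -56$ ($Q = \left(-8\right) 7 = -56$)
$S{\left(0,-1 \right)} Q = \left(-5\right) \left(-1\right) \left(-56\right) = 5 \left(-56\right) = -280$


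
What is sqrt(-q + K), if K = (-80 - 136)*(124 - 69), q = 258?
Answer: 17*I*sqrt(42) ≈ 110.17*I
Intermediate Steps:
K = -11880 (K = -216*55 = -11880)
sqrt(-q + K) = sqrt(-1*258 - 11880) = sqrt(-258 - 11880) = sqrt(-12138) = 17*I*sqrt(42)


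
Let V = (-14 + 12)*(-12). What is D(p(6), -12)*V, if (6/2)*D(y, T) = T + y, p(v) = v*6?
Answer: 192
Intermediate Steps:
p(v) = 6*v
V = 24 (V = -2*(-12) = 24)
D(y, T) = T/3 + y/3 (D(y, T) = (T + y)/3 = T/3 + y/3)
D(p(6), -12)*V = ((⅓)*(-12) + (6*6)/3)*24 = (-4 + (⅓)*36)*24 = (-4 + 12)*24 = 8*24 = 192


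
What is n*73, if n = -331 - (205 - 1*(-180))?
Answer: -52268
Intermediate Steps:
n = -716 (n = -331 - (205 + 180) = -331 - 1*385 = -331 - 385 = -716)
n*73 = -716*73 = -52268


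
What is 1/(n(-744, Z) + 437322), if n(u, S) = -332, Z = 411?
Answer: 1/436990 ≈ 2.2884e-6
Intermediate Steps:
1/(n(-744, Z) + 437322) = 1/(-332 + 437322) = 1/436990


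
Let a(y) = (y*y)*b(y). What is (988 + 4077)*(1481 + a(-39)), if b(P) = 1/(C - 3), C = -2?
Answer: 5960492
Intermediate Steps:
b(P) = -1/5 (b(P) = 1/(-2 - 3) = 1/(-5) = -1/5)
a(y) = -y**2/5 (a(y) = (y*y)*(-1/5) = y**2*(-1/5) = -y**2/5)
(988 + 4077)*(1481 + a(-39)) = (988 + 4077)*(1481 - 1/5*(-39)**2) = 5065*(1481 - 1/5*1521) = 5065*(1481 - 1521/5) = 5065*(5884/5) = 5960492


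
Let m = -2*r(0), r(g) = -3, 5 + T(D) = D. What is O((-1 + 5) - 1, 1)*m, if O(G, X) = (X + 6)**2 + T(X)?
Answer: 270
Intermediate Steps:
T(D) = -5 + D
m = 6 (m = -2*(-3) = 6)
O(G, X) = -5 + X + (6 + X)**2 (O(G, X) = (X + 6)**2 + (-5 + X) = (6 + X)**2 + (-5 + X) = -5 + X + (6 + X)**2)
O((-1 + 5) - 1, 1)*m = (-5 + 1 + (6 + 1)**2)*6 = (-5 + 1 + 7**2)*6 = (-5 + 1 + 49)*6 = 45*6 = 270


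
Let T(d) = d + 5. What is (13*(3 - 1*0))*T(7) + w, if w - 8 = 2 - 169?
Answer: 309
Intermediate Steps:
T(d) = 5 + d
w = -159 (w = 8 + (2 - 169) = 8 - 167 = -159)
(13*(3 - 1*0))*T(7) + w = (13*(3 - 1*0))*(5 + 7) - 159 = (13*(3 + 0))*12 - 159 = (13*3)*12 - 159 = 39*12 - 159 = 468 - 159 = 309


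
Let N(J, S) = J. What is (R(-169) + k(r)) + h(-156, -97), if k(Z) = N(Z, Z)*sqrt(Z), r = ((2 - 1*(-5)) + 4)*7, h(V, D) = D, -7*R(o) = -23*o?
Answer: -4566/7 + 77*sqrt(77) ≈ 23.387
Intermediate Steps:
R(o) = 23*o/7 (R(o) = -(-23)*o/7 = 23*o/7)
r = 77 (r = ((2 + 5) + 4)*7 = (7 + 4)*7 = 11*7 = 77)
k(Z) = Z**(3/2) (k(Z) = Z*sqrt(Z) = Z**(3/2))
(R(-169) + k(r)) + h(-156, -97) = ((23/7)*(-169) + 77**(3/2)) - 97 = (-3887/7 + 77*sqrt(77)) - 97 = -4566/7 + 77*sqrt(77)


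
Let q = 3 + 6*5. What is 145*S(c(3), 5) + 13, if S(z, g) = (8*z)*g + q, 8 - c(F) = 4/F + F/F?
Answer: 112994/3 ≈ 37665.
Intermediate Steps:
q = 33 (q = 3 + 30 = 33)
c(F) = 7 - 4/F (c(F) = 8 - (4/F + F/F) = 8 - (4/F + 1) = 8 - (1 + 4/F) = 8 + (-1 - 4/F) = 7 - 4/F)
S(z, g) = 33 + 8*g*z (S(z, g) = (8*z)*g + 33 = 8*g*z + 33 = 33 + 8*g*z)
145*S(c(3), 5) + 13 = 145*(33 + 8*5*(7 - 4/3)) + 13 = 145*(33 + 8*5*(17/3)) + 13 = 145*(33 + 680/3) + 13 = 145*(779/3) + 13 = 112955/3 + 13 = 112994/3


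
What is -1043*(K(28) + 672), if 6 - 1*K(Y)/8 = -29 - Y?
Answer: -1226568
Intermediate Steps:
K(Y) = 280 + 8*Y (K(Y) = 48 - 8*(-29 - Y) = 48 + (232 + 8*Y) = 280 + 8*Y)
-1043*(K(28) + 672) = -1043*((280 + 8*28) + 672) = -1043*((280 + 224) + 672) = -1043*(504 + 672) = -1043*1176 = -1226568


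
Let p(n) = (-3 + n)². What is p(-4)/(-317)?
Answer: -49/317 ≈ -0.15457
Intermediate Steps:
p(-4)/(-317) = (-3 - 4)²/(-317) = (-7)²*(-1/317) = 49*(-1/317) = -49/317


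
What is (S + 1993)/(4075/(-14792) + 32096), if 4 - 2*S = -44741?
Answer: 360414476/474759957 ≈ 0.75915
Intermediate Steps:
S = 44745/2 (S = 2 - ½*(-44741) = 2 + 44741/2 = 44745/2 ≈ 22373.)
(S + 1993)/(4075/(-14792) + 32096) = (44745/2 + 1993)/(4075/(-14792) + 32096) = 48731/(2*(4075*(-1/14792) + 32096)) = 48731/(2*(-4075/14792 + 32096)) = 48731/(2*(474759957/14792)) = (48731/2)*(14792/474759957) = 360414476/474759957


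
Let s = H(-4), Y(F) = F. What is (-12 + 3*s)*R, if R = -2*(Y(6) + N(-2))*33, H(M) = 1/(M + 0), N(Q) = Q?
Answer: 3366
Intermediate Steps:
H(M) = 1/M
s = -¼ (s = 1/(-4) = -¼ ≈ -0.25000)
R = -264 (R = -2*(6 - 2)*33 = -2*4*33 = -8*33 = -264)
(-12 + 3*s)*R = (-12 + 3*(-¼))*(-264) = (-12 - ¾)*(-264) = -51/4*(-264) = 3366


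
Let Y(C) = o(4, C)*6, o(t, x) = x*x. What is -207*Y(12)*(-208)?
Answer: 37200384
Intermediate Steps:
o(t, x) = x²
Y(C) = 6*C² (Y(C) = C²*6 = 6*C²)
-207*Y(12)*(-208) = -1242*12²*(-208) = -1242*144*(-208) = -207*864*(-208) = -178848*(-208) = 37200384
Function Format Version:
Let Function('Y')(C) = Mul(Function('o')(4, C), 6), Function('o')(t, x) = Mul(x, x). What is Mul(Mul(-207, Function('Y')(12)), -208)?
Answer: 37200384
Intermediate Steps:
Function('o')(t, x) = Pow(x, 2)
Function('Y')(C) = Mul(6, Pow(C, 2)) (Function('Y')(C) = Mul(Pow(C, 2), 6) = Mul(6, Pow(C, 2)))
Mul(Mul(-207, Function('Y')(12)), -208) = Mul(Mul(-207, Mul(6, Pow(12, 2))), -208) = Mul(Mul(-207, Mul(6, 144)), -208) = Mul(Mul(-207, 864), -208) = Mul(-178848, -208) = 37200384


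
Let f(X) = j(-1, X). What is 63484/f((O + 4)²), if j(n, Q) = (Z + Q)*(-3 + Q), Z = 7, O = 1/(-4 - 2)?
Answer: 82275264/328801 ≈ 250.23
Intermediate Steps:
O = -⅙ (O = 1/(-6) = -⅙ ≈ -0.16667)
j(n, Q) = (-3 + Q)*(7 + Q) (j(n, Q) = (7 + Q)*(-3 + Q) = (-3 + Q)*(7 + Q))
f(X) = -21 + X² + 4*X
63484/f((O + 4)²) = 63484/(-21 + ((-⅙ + 4)²)² + 4*(-⅙ + 4)²) = 63484/(-21 + ((23/6)²)² + 4*(23/6)²) = 63484/(-21 + (529/36)² + 4*(529/36)) = 63484/(-21 + 279841/1296 + 529/9) = 63484/(328801/1296) = 63484*(1296/328801) = 82275264/328801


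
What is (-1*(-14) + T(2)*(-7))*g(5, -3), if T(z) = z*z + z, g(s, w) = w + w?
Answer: 168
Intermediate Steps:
g(s, w) = 2*w
T(z) = z + z² (T(z) = z² + z = z + z²)
(-1*(-14) + T(2)*(-7))*g(5, -3) = (-1*(-14) + (2*(1 + 2))*(-7))*(2*(-3)) = (14 + (2*3)*(-7))*(-6) = (14 + 6*(-7))*(-6) = (14 - 42)*(-6) = -28*(-6) = 168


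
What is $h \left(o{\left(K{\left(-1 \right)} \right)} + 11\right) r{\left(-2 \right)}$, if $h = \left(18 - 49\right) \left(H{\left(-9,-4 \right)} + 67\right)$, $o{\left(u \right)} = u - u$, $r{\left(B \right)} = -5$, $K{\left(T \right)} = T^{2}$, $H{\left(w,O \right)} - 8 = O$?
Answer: $121055$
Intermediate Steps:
$H{\left(w,O \right)} = 8 + O$
$o{\left(u \right)} = 0$
$h = -2201$ ($h = \left(18 - 49\right) \left(\left(8 - 4\right) + 67\right) = - 31 \left(4 + 67\right) = \left(-31\right) 71 = -2201$)
$h \left(o{\left(K{\left(-1 \right)} \right)} + 11\right) r{\left(-2 \right)} = - 2201 \left(0 + 11\right) \left(-5\right) = - 2201 \cdot 11 \left(-5\right) = \left(-2201\right) \left(-55\right) = 121055$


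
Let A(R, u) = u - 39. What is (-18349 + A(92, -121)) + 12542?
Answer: -5967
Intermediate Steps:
A(R, u) = -39 + u
(-18349 + A(92, -121)) + 12542 = (-18349 + (-39 - 121)) + 12542 = (-18349 - 160) + 12542 = -18509 + 12542 = -5967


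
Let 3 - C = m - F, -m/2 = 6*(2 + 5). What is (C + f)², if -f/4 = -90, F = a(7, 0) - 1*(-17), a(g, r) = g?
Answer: 221841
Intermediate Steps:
m = -84 (m = -12*(2 + 5) = -12*7 = -2*42 = -84)
F = 24 (F = 7 - 1*(-17) = 7 + 17 = 24)
f = 360 (f = -4*(-90) = 360)
C = 111 (C = 3 - (-84 - 1*24) = 3 - (-84 - 24) = 3 - 1*(-108) = 3 + 108 = 111)
(C + f)² = (111 + 360)² = 471² = 221841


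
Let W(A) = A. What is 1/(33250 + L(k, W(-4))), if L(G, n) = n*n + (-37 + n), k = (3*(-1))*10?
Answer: 1/33225 ≈ 3.0098e-5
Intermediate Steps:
k = -30 (k = -3*10 = -30)
L(G, n) = -37 + n + n² (L(G, n) = n² + (-37 + n) = -37 + n + n²)
1/(33250 + L(k, W(-4))) = 1/(33250 + (-37 - 4 + (-4)²)) = 1/(33250 + (-37 - 4 + 16)) = 1/(33250 - 25) = 1/33225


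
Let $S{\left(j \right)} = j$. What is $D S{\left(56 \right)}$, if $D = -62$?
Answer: $-3472$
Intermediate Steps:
$D S{\left(56 \right)} = \left(-62\right) 56 = -3472$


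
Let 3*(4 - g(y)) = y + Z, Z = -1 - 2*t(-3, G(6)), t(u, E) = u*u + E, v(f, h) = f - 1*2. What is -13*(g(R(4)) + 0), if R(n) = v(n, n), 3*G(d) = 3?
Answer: -403/3 ≈ -134.33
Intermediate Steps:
G(d) = 1 (G(d) = (⅓)*3 = 1)
v(f, h) = -2 + f (v(f, h) = f - 2 = -2 + f)
R(n) = -2 + n
t(u, E) = E + u² (t(u, E) = u² + E = E + u²)
Z = -21 (Z = -1 - 2*(1 + (-3)²) = -1 - 2*(1 + 9) = -1 - 2*10 = -1 - 20 = -21)
g(y) = 11 - y/3 (g(y) = 4 - (y - 21)/3 = 4 - (-21 + y)/3 = 4 + (7 - y/3) = 11 - y/3)
-13*(g(R(4)) + 0) = -13*((11 - (-2 + 4)/3) + 0) = -13*((11 - ⅓*2) + 0) = -13*((11 - ⅔) + 0) = -13*(31/3 + 0) = -13*31/3 = -403/3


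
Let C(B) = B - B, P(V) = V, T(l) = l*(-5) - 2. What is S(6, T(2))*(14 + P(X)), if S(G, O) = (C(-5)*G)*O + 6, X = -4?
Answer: 60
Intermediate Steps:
T(l) = -2 - 5*l (T(l) = -5*l - 2 = -2 - 5*l)
C(B) = 0
S(G, O) = 6 (S(G, O) = (0*G)*O + 6 = 0*O + 6 = 0 + 6 = 6)
S(6, T(2))*(14 + P(X)) = 6*(14 - 4) = 6*10 = 60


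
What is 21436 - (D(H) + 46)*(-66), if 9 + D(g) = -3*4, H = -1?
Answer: 23086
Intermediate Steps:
D(g) = -21 (D(g) = -9 - 3*4 = -9 - 12 = -21)
21436 - (D(H) + 46)*(-66) = 21436 - (-21 + 46)*(-66) = 21436 - 25*(-66) = 21436 - 1*(-1650) = 21436 + 1650 = 23086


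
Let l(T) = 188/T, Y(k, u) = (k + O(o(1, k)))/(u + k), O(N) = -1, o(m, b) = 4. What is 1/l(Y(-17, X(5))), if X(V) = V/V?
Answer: 9/1504 ≈ 0.0059840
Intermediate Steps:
X(V) = 1
Y(k, u) = (-1 + k)/(k + u) (Y(k, u) = (k - 1)/(u + k) = (-1 + k)/(k + u))
1/l(Y(-17, X(5))) = 1/(188/(((-1 - 17)/(-17 + 1)))) = 1/(188/((-18/(-16)))) = 1/(188/((-1/16*(-18)))) = 1/(188/(9/8)) = 1/(188*(8/9)) = 1/(1504/9) = 9/1504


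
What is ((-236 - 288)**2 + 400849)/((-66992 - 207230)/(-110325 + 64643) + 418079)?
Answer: 47468869/29383014 ≈ 1.6155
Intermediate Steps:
((-236 - 288)**2 + 400849)/((-66992 - 207230)/(-110325 + 64643) + 418079) = ((-524)**2 + 400849)/(-274222/(-45682) + 418079) = (274576 + 400849)/(-274222*(-1/45682) + 418079) = 675425/(10547/1757 + 418079) = 675425/(734575350/1757) = 675425*(1757/734575350) = 47468869/29383014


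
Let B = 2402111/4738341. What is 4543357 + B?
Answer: 21527977152848/4738341 ≈ 4.5434e+6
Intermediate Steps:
B = 2402111/4738341 (B = 2402111*(1/4738341) = 2402111/4738341 ≈ 0.50695)
4543357 + B = 4543357 + 2402111/4738341 = 21527977152848/4738341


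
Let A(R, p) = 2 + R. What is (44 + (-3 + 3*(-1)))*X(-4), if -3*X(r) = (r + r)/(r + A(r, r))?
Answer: -152/9 ≈ -16.889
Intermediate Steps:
X(r) = -2*r/(3*(2 + 2*r)) (X(r) = -(r + r)/(3*(r + (2 + r))) = -2*r/(3*(2 + 2*r)))
(44 + (-3 + 3*(-1)))*X(-4) = (44 + (-3 + 3*(-1)))*(-1*(-4)/(3 + 3*(-4))) = (44 + (-3 - 3))*(-1*(-4)/(3 - 12)) = (44 - 6)*(-1*(-4)/(-9)) = 38*(-1*(-4)*(-1/9)) = 38*(-4/9) = -152/9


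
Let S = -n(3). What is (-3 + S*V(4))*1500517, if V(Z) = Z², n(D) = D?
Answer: -76526367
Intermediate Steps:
S = -3 (S = -1*3 = -3)
(-3 + S*V(4))*1500517 = (-3 - 3*4²)*1500517 = (-3 - 3*16)*1500517 = (-3 - 48)*1500517 = -51*1500517 = -76526367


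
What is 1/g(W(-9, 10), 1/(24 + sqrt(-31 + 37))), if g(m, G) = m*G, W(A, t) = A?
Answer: -8/3 - sqrt(6)/9 ≈ -2.9388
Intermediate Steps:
g(m, G) = G*m
1/g(W(-9, 10), 1/(24 + sqrt(-31 + 37))) = 1/(-9/(24 + sqrt(-31 + 37))) = 1/(-9/(24 + sqrt(6))) = -8/3 - sqrt(6)/9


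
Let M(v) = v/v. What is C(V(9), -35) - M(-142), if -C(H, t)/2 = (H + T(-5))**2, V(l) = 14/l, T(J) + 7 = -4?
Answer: -14531/81 ≈ -179.40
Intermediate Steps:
M(v) = 1
T(J) = -11 (T(J) = -7 - 4 = -11)
C(H, t) = -2*(-11 + H)**2 (C(H, t) = -2*(H - 11)**2 = -2*(-11 + H)**2)
C(V(9), -35) - M(-142) = -2*(-11 + 14/9)**2 - 1*1 = -2*(-11 + 14*(1/9))**2 - 1 = -2*(-11 + 14/9)**2 - 1 = -2*(-85/9)**2 - 1 = -2*7225/81 - 1 = -14450/81 - 1 = -14531/81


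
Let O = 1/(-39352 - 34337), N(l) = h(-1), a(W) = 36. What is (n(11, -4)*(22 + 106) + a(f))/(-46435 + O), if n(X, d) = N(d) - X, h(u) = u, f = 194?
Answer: 27633375/855437179 ≈ 0.032303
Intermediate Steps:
N(l) = -1
O = -1/73689 (O = 1/(-73689) = -1/73689 ≈ -1.3571e-5)
n(X, d) = -1 - X
(n(11, -4)*(22 + 106) + a(f))/(-46435 + O) = ((-1 - 1*11)*(22 + 106) + 36)/(-46435 - 1/73689) = ((-1 - 11)*128 + 36)/(-3421748716/73689) = (-12*128 + 36)*(-73689/3421748716) = (-1536 + 36)*(-73689/3421748716) = -1500*(-73689/3421748716) = 27633375/855437179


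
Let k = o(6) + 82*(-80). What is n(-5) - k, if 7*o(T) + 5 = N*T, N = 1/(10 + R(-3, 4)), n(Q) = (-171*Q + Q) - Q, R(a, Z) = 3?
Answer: 674824/91 ≈ 7415.6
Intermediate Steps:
n(Q) = -171*Q (n(Q) = -170*Q - Q = -171*Q)
N = 1/13 (N = 1/(10 + 3) = 1/13 ≈ 0.076923)
o(T) = -5/7 + T/91 (o(T) = -5/7 + (T/13)/7 = -5/7 + T/91)
k = -597019/91 (k = (-5/7 + (1/91)*6) + 82*(-80) = (-5/7 + 6/91) - 6560 = -59/91 - 6560 = -597019/91 ≈ -6560.6)
n(-5) - k = -171*(-5) - 1*(-597019/91) = 855 + 597019/91 = 674824/91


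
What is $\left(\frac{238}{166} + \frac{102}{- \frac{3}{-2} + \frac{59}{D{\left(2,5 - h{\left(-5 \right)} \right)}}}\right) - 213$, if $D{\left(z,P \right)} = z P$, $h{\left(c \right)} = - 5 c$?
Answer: $\frac{321080}{83} \approx 3868.4$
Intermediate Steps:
$D{\left(z,P \right)} = P z$
$\left(\frac{238}{166} + \frac{102}{- \frac{3}{-2} + \frac{59}{D{\left(2,5 - h{\left(-5 \right)} \right)}}}\right) - 213 = \left(\frac{238}{166} + \frac{102}{- \frac{3}{-2} + \frac{59}{\left(5 - \left(-5\right) \left(-5\right)\right) 2}}\right) - 213 = \left(238 \cdot \frac{1}{166} + \frac{102}{\left(-3\right) \left(- \frac{1}{2}\right) + \frac{59}{\left(5 - 25\right) 2}}\right) - 213 = \left(\frac{119}{83} + \frac{102}{\frac{3}{2} + \frac{59}{\left(5 - 25\right) 2}}\right) - 213 = \left(\frac{119}{83} + \frac{102}{\frac{3}{2} + \frac{59}{\left(-20\right) 2}}\right) - 213 = \left(\frac{119}{83} + \frac{102}{\frac{3}{2} + \frac{59}{-40}}\right) - 213 = \left(\frac{119}{83} + \frac{102}{\frac{3}{2} + 59 \left(- \frac{1}{40}\right)}\right) - 213 = \left(\frac{119}{83} + \frac{102}{\frac{3}{2} - \frac{59}{40}}\right) - 213 = \left(\frac{119}{83} + 102 \frac{1}{\frac{1}{40}}\right) - 213 = \left(\frac{119}{83} + 102 \cdot 40\right) - 213 = \left(\frac{119}{83} + 4080\right) - 213 = \frac{338759}{83} - 213 = \frac{321080}{83}$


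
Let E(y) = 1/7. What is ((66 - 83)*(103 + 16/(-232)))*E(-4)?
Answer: -50745/203 ≈ -249.98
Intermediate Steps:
E(y) = ⅐
((66 - 83)*(103 + 16/(-232)))*E(-4) = ((66 - 83)*(103 + 16/(-232)))*(⅐) = -17*(103 + 16*(-1/232))*(⅐) = -17*(103 - 2/29)*(⅐) = -17*2985/29*(⅐) = -50745/29*⅐ = -50745/203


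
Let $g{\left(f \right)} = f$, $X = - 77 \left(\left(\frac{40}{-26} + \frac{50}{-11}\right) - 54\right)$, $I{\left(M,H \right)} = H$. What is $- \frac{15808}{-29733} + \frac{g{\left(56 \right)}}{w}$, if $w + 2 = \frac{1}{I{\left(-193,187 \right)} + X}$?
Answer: $- \frac{6012483112}{218864613} \approx -27.471$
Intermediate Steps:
$X = \frac{60144}{13}$ ($X = - 77 \left(\left(40 \left(- \frac{1}{26}\right) + 50 \left(- \frac{1}{11}\right)\right) - 54\right) = - 77 \left(\left(- \frac{20}{13} - \frac{50}{11}\right) - 54\right) = - 77 \left(- \frac{870}{143} - 54\right) = \left(-77\right) \left(- \frac{8592}{143}\right) = \frac{60144}{13} \approx 4626.5$)
$w = - \frac{125137}{62575}$ ($w = -2 + \frac{1}{187 + \frac{60144}{13}} = -2 + \frac{1}{\frac{62575}{13}} = -2 + \frac{13}{62575} = - \frac{125137}{62575} \approx -1.9998$)
$- \frac{15808}{-29733} + \frac{g{\left(56 \right)}}{w} = - \frac{15808}{-29733} + \frac{56}{- \frac{125137}{62575}} = \left(-15808\right) \left(- \frac{1}{29733}\right) + 56 \left(- \frac{62575}{125137}\right) = \frac{15808}{29733} - \frac{3504200}{125137} = - \frac{6012483112}{218864613}$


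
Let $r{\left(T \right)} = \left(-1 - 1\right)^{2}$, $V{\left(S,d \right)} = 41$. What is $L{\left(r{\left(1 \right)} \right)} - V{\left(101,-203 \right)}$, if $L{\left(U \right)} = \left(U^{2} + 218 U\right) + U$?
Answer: $851$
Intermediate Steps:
$r{\left(T \right)} = 4$ ($r{\left(T \right)} = \left(-2\right)^{2} = 4$)
$L{\left(U \right)} = U^{2} + 219 U$
$L{\left(r{\left(1 \right)} \right)} - V{\left(101,-203 \right)} = 4 \left(219 + 4\right) - 41 = 4 \cdot 223 - 41 = 892 - 41 = 851$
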